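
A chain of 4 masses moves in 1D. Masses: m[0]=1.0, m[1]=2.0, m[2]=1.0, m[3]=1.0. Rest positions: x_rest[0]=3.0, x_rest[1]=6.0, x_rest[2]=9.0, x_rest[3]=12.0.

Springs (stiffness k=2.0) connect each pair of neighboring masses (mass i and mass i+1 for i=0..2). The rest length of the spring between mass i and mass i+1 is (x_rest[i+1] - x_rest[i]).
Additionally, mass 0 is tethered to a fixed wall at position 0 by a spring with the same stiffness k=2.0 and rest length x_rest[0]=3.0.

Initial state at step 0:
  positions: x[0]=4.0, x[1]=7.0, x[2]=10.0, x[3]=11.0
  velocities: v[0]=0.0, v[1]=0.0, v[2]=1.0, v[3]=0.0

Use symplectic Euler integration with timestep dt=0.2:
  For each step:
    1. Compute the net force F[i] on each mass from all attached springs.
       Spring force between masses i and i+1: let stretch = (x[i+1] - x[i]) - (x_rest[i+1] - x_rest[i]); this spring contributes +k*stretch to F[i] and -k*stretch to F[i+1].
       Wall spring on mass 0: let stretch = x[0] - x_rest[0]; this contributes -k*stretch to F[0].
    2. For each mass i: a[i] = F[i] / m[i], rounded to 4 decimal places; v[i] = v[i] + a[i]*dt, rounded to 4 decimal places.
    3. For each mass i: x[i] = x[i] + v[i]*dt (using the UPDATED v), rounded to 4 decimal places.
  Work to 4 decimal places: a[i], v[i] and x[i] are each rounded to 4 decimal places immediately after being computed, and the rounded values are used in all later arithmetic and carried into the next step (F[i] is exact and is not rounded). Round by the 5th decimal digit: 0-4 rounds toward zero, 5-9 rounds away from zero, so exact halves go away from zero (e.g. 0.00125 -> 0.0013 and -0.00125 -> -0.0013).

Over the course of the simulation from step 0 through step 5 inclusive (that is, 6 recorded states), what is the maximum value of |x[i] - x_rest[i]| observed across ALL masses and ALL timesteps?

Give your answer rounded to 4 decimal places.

Step 0: x=[4.0000 7.0000 10.0000 11.0000] v=[0.0000 0.0000 1.0000 0.0000]
Step 1: x=[3.9200 7.0000 10.0400 11.1600] v=[-0.4000 0.0000 0.2000 0.8000]
Step 2: x=[3.7728 6.9984 9.9264 11.4704] v=[-0.7360 -0.0080 -0.5680 1.5520]
Step 3: x=[3.5818 6.9849 9.7021 11.8973] v=[-0.9549 -0.0675 -1.1216 2.1344]
Step 4: x=[3.3765 6.9440 9.4360 12.3886] v=[-1.0264 -0.2047 -1.3304 2.4563]
Step 5: x=[3.1865 6.8600 9.2068 12.8837] v=[-0.9500 -0.4198 -1.1462 2.4753]
Max displacement = 1.0400

Answer: 1.0400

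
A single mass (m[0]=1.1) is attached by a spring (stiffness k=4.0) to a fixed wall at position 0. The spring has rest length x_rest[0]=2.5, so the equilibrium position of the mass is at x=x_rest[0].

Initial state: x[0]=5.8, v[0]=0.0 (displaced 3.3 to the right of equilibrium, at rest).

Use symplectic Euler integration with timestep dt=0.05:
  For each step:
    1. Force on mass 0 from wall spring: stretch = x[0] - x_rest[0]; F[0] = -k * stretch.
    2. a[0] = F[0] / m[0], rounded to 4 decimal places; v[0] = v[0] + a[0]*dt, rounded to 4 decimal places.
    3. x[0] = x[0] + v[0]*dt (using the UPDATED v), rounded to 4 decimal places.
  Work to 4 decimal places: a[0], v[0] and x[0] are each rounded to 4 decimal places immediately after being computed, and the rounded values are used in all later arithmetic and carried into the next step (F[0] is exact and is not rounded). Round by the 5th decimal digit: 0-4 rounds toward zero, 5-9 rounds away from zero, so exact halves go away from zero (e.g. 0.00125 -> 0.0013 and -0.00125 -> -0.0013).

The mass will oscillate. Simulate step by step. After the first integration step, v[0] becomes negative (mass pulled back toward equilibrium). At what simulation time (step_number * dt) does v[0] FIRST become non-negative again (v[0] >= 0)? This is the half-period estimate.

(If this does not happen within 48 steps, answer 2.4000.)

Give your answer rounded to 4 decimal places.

Step 0: x=[5.8000] v=[0.0000]
Step 1: x=[5.7700] v=[-0.6000]
Step 2: x=[5.7103] v=[-1.1945]
Step 3: x=[5.6214] v=[-1.7782]
Step 4: x=[5.5041] v=[-2.3457]
Step 5: x=[5.3595] v=[-2.8919]
Step 6: x=[5.1889] v=[-3.4118]
Step 7: x=[4.9939] v=[-3.9007]
Step 8: x=[4.7762] v=[-4.3541]
Step 9: x=[4.5378] v=[-4.7680]
Step 10: x=[4.2809] v=[-5.1385]
Step 11: x=[4.0078] v=[-5.4623]
Step 12: x=[3.7210] v=[-5.7364]
Step 13: x=[3.4231] v=[-5.9584]
Step 14: x=[3.1168] v=[-6.1262]
Step 15: x=[2.8049] v=[-6.2383]
Step 16: x=[2.4902] v=[-6.2937]
Step 17: x=[2.1756] v=[-6.2919]
Step 18: x=[1.8640] v=[-6.2329]
Step 19: x=[1.5581] v=[-6.1173]
Step 20: x=[1.2608] v=[-5.9460]
Step 21: x=[0.9748] v=[-5.7207]
Step 22: x=[0.7026] v=[-5.4434]
Step 23: x=[0.4468] v=[-5.1166]
Step 24: x=[0.2096] v=[-4.7433]
Step 25: x=[-0.0067] v=[-4.3269]
Step 26: x=[-0.2003] v=[-3.8711]
Step 27: x=[-0.3693] v=[-3.3801]
Step 28: x=[-0.5122] v=[-2.8584]
Step 29: x=[-0.6277] v=[-2.3107]
Step 30: x=[-0.7148] v=[-1.7420]
Step 31: x=[-0.7727] v=[-1.1575]
Step 32: x=[-0.8008] v=[-0.5625]
Step 33: x=[-0.7989] v=[0.0376]
First v>=0 after going negative at step 33, time=1.6500

Answer: 1.6500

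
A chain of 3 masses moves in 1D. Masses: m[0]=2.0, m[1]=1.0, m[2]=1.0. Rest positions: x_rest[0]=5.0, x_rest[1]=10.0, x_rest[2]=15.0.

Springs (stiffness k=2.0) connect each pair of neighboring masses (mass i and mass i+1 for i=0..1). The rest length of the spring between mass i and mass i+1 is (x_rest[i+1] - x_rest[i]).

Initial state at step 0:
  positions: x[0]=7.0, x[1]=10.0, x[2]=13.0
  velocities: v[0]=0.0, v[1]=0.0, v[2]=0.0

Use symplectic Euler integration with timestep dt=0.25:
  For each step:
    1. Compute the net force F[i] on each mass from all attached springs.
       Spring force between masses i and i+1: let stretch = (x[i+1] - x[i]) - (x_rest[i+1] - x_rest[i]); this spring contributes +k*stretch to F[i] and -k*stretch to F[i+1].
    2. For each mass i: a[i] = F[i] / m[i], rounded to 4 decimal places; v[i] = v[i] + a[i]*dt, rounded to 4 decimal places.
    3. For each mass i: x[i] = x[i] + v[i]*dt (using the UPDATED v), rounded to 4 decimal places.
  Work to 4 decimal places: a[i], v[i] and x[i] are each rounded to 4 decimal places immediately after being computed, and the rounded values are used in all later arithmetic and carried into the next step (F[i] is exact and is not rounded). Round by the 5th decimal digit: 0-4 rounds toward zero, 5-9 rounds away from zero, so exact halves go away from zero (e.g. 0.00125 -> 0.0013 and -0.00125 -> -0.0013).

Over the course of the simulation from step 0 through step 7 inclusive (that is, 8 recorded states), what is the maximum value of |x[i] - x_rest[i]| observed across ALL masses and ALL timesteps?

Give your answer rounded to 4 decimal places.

Step 0: x=[7.0000 10.0000 13.0000] v=[0.0000 0.0000 0.0000]
Step 1: x=[6.8750 10.0000 13.2500] v=[-0.5000 0.0000 1.0000]
Step 2: x=[6.6328 10.0156 13.7188] v=[-0.9688 0.0625 1.8750]
Step 3: x=[6.2895 10.0713 14.3497] v=[-1.3731 0.2227 2.5234]
Step 4: x=[5.8701 10.1891 15.0708] v=[-1.6777 0.4710 2.8842]
Step 5: x=[5.4081 10.3772 15.8067] v=[-1.8480 0.7524 2.9434]
Step 6: x=[4.9442 10.6229 16.4889] v=[-1.8557 0.9826 2.7287]
Step 7: x=[4.5227 10.8920 17.0628] v=[-1.6860 1.0763 2.2957]
Max displacement = 2.0628

Answer: 2.0628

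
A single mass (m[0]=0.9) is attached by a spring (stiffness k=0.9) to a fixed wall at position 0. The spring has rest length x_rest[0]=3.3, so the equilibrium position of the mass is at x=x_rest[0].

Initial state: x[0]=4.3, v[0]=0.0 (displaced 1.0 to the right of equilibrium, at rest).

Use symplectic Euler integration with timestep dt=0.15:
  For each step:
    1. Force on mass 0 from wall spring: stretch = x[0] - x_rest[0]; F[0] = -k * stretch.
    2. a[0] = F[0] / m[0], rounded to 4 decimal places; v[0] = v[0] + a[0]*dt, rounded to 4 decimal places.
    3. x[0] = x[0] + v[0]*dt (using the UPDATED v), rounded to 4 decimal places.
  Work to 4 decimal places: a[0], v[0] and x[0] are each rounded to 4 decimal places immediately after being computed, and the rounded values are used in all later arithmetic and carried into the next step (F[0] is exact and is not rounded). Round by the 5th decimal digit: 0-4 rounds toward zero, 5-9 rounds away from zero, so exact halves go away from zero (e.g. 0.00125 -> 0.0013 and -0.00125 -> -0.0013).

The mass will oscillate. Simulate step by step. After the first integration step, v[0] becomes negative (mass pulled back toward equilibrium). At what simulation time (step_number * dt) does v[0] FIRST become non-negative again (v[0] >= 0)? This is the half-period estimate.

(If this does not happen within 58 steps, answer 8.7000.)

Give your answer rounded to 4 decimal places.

Step 0: x=[4.3000] v=[0.0000]
Step 1: x=[4.2775] v=[-0.1500]
Step 2: x=[4.2330] v=[-0.2966]
Step 3: x=[4.1675] v=[-0.4366]
Step 4: x=[4.0825] v=[-0.5667]
Step 5: x=[3.9799] v=[-0.6841]
Step 6: x=[3.8620] v=[-0.7861]
Step 7: x=[3.7314] v=[-0.8704]
Step 8: x=[3.5911] v=[-0.9351]
Step 9: x=[3.4443] v=[-0.9788]
Step 10: x=[3.2942] v=[-1.0004]
Step 11: x=[3.1443] v=[-0.9995]
Step 12: x=[2.9979] v=[-0.9761]
Step 13: x=[2.8583] v=[-0.9308]
Step 14: x=[2.7286] v=[-0.8645]
Step 15: x=[2.6118] v=[-0.7788]
Step 16: x=[2.5105] v=[-0.6756]
Step 17: x=[2.4269] v=[-0.5572]
Step 18: x=[2.3630] v=[-0.4262]
Step 19: x=[2.3201] v=[-0.2857]
Step 20: x=[2.2993] v=[-0.1387]
Step 21: x=[2.3010] v=[0.0114]
First v>=0 after going negative at step 21, time=3.1500

Answer: 3.1500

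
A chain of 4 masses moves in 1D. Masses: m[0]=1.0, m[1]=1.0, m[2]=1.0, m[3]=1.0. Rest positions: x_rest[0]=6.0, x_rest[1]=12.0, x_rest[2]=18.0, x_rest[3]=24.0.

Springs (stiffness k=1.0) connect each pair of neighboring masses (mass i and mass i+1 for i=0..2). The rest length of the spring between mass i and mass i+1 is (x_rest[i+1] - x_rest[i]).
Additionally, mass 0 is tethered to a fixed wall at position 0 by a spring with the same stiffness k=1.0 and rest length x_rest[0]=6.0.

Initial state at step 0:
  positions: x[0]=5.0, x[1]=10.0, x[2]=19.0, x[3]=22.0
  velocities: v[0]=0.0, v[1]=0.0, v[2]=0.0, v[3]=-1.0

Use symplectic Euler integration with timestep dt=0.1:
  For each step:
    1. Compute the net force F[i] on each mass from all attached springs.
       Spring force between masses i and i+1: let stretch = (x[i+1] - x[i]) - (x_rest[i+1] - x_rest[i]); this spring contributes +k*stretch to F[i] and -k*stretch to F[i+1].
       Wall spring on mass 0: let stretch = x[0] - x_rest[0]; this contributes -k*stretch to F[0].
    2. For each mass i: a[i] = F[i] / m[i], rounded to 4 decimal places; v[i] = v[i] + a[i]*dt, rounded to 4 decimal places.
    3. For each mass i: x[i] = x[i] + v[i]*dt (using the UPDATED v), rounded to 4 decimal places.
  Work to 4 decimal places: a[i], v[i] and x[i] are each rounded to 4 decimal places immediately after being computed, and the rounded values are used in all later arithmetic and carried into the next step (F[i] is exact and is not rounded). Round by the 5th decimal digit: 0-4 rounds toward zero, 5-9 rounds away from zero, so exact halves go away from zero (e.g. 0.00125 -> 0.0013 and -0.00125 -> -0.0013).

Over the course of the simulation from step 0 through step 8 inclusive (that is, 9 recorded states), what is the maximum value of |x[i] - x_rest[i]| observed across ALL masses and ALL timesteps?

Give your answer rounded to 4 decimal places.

Step 0: x=[5.0000 10.0000 19.0000 22.0000] v=[0.0000 0.0000 0.0000 -1.0000]
Step 1: x=[5.0000 10.0400 18.9400 21.9300] v=[0.0000 0.4000 -0.6000 -0.7000]
Step 2: x=[5.0004 10.1186 18.8209 21.8901] v=[0.0040 0.7860 -1.1910 -0.3990]
Step 3: x=[5.0020 10.2330 18.6455 21.8795] v=[0.0158 1.1444 -1.7543 -0.1059]
Step 4: x=[5.0059 10.3793 18.4183 21.8966] v=[0.0387 1.4626 -2.2722 0.1707]
Step 5: x=[5.0135 10.5522 18.1455 21.9389] v=[0.0755 1.7292 -2.7283 0.4229]
Step 6: x=[5.0263 10.7457 17.8347 22.0033] v=[0.1280 1.9347 -3.1083 0.6436]
Step 7: x=[5.0460 10.9529 17.4947 22.0860] v=[0.1973 2.0717 -3.4003 0.8267]
Step 8: x=[5.0743 11.1664 17.1352 22.1828] v=[0.2834 2.1352 -3.5954 0.9676]
Max displacement = 2.1205

Answer: 2.1205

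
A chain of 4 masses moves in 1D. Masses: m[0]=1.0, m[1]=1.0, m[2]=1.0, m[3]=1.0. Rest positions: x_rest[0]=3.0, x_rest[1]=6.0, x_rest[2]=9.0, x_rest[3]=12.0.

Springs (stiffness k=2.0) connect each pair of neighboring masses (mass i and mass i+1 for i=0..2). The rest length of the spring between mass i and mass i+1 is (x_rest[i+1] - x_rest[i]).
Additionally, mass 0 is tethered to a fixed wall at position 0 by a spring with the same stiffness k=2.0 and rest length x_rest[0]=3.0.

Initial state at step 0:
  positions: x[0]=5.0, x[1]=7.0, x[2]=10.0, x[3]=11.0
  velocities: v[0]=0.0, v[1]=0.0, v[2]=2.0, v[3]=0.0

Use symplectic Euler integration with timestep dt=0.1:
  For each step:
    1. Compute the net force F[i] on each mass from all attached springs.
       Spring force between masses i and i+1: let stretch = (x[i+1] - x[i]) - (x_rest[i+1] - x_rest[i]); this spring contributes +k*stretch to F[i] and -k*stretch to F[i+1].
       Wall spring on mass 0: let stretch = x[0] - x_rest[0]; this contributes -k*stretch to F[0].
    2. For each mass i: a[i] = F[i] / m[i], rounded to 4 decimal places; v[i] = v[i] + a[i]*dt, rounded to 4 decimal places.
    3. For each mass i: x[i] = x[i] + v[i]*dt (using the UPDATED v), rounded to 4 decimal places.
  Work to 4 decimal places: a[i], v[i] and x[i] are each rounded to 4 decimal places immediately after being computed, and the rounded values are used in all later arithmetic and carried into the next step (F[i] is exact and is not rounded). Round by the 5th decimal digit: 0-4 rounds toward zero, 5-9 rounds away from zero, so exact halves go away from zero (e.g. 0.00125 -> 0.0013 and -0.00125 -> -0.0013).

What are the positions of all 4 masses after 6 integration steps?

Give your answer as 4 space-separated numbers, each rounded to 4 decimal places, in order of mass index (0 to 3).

Step 0: x=[5.0000 7.0000 10.0000 11.0000] v=[0.0000 0.0000 2.0000 0.0000]
Step 1: x=[4.9400 7.0200 10.1600 11.0400] v=[-0.6000 0.2000 1.6000 0.4000]
Step 2: x=[4.8228 7.0612 10.2748 11.1224] v=[-1.1720 0.4120 1.1480 0.8240]
Step 3: x=[4.6539 7.1219 10.3423 11.2479] v=[-1.6889 0.6070 0.6748 1.2545]
Step 4: x=[4.4413 7.1977 10.3635 11.4152] v=[-2.1261 0.7575 0.2118 1.6734]
Step 5: x=[4.1950 7.2816 10.3424 11.6215] v=[-2.4631 0.8394 -0.2110 2.0631]
Step 6: x=[3.9265 7.3650 10.2857 11.8622] v=[-2.6848 0.8342 -0.5673 2.4073]

Answer: 3.9265 7.3650 10.2857 11.8622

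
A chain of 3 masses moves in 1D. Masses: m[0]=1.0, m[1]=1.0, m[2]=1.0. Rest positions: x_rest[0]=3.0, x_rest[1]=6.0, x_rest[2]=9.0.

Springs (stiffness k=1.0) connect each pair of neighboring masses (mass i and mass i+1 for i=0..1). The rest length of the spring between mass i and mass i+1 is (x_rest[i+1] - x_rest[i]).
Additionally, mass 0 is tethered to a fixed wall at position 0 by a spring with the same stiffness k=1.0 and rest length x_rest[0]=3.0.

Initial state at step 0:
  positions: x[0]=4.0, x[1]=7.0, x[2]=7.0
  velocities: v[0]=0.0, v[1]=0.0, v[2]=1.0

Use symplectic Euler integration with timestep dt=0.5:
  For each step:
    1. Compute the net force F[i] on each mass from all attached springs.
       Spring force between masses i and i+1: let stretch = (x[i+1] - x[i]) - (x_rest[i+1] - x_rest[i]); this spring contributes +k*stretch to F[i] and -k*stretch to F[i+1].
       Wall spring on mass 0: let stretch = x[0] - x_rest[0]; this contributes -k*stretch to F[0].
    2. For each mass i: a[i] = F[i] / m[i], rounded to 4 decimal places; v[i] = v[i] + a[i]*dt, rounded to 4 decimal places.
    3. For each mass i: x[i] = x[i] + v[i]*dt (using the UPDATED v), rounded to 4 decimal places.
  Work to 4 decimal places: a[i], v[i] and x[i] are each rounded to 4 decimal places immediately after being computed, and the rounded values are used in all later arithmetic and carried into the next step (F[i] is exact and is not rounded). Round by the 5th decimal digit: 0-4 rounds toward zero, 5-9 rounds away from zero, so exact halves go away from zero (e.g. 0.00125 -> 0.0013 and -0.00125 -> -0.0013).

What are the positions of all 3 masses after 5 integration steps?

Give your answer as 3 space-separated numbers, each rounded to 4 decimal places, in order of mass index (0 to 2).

Step 0: x=[4.0000 7.0000 7.0000] v=[0.0000 0.0000 1.0000]
Step 1: x=[3.7500 6.2500 8.2500] v=[-0.5000 -1.5000 2.5000]
Step 2: x=[3.1875 5.3750 9.7500] v=[-1.1250 -1.7500 3.0000]
Step 3: x=[2.3750 5.0469 10.9063] v=[-1.6250 -0.6563 2.3125]
Step 4: x=[1.6367 5.5157 11.3477] v=[-1.4766 0.9375 0.8828]
Step 5: x=[1.4590 6.4727 11.0811] v=[-0.3555 1.9140 -0.5332]

Answer: 1.4590 6.4727 11.0811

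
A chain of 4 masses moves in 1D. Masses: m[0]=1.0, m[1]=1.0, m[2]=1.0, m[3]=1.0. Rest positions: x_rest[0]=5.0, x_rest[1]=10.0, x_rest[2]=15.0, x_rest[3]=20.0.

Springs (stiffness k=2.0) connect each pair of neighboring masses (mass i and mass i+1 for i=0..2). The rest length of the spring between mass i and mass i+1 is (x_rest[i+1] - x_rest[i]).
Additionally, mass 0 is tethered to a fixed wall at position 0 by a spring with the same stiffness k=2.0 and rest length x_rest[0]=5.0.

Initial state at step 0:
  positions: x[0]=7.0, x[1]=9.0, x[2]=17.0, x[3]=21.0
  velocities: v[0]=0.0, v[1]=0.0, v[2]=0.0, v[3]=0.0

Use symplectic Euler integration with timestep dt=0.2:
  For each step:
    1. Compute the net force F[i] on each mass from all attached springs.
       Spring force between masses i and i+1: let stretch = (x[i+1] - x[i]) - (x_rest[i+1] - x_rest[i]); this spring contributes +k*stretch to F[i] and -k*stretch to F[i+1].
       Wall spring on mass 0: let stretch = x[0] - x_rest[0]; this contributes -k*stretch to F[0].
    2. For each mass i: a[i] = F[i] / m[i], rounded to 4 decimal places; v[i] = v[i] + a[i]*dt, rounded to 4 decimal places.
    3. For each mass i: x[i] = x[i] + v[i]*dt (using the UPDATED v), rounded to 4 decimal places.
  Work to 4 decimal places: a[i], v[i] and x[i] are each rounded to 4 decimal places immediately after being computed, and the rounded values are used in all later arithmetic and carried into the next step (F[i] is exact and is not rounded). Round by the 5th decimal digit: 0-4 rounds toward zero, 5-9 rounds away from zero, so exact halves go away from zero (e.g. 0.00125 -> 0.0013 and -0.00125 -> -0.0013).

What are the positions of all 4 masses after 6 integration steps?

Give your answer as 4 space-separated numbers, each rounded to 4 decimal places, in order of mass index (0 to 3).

Step 0: x=[7.0000 9.0000 17.0000 21.0000] v=[0.0000 0.0000 0.0000 0.0000]
Step 1: x=[6.6000 9.4800 16.6800 21.0800] v=[-2.0000 2.4000 -1.6000 0.4000]
Step 2: x=[5.9024 10.3056 16.1360 21.2080] v=[-3.4880 4.1280 -2.7200 0.6400]
Step 3: x=[5.0849 11.2454 15.5313 21.3302] v=[-4.0877 4.6989 -3.0234 0.6112]
Step 4: x=[4.3534 12.0352 15.0477 21.3885] v=[-3.6575 3.9491 -2.4182 0.2916]
Step 5: x=[3.8882 12.4515 14.8303 21.3396] v=[-2.3261 2.0814 -1.0869 -0.2447]
Step 6: x=[3.7970 12.3730 14.9434 21.1699] v=[-0.4561 -0.3924 0.5653 -0.8484]

Answer: 3.7970 12.3730 14.9434 21.1699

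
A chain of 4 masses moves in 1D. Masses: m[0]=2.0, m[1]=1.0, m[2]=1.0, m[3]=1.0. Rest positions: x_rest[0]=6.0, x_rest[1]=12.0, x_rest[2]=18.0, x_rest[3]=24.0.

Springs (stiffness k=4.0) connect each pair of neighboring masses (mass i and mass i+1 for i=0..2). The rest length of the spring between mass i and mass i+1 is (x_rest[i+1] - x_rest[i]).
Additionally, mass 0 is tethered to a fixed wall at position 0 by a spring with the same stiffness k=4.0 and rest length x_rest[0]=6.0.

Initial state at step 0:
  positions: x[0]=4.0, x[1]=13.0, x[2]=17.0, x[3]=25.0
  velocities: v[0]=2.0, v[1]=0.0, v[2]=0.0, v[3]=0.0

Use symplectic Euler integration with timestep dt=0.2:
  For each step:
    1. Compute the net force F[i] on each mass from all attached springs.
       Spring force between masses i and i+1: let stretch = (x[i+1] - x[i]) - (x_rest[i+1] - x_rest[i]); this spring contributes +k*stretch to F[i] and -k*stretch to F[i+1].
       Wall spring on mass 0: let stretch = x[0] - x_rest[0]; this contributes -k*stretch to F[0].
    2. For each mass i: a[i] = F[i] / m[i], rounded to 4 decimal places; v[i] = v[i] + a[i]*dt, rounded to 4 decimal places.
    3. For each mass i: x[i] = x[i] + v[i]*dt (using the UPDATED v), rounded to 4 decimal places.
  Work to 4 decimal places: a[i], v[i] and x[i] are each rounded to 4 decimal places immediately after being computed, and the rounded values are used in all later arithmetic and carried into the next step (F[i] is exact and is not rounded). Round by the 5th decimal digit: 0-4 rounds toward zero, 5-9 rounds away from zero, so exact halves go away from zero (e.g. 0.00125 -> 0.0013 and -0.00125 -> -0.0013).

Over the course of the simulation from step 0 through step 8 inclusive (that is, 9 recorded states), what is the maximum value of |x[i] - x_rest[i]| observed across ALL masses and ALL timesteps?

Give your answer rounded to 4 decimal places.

Step 0: x=[4.0000 13.0000 17.0000 25.0000] v=[2.0000 0.0000 0.0000 0.0000]
Step 1: x=[4.8000 12.2000 17.6400 24.6800] v=[4.0000 -4.0000 3.2000 -1.6000]
Step 2: x=[5.8080 11.0864 18.5360 24.1936] v=[5.0400 -5.5680 4.4800 -2.4320]
Step 3: x=[6.7736 10.3202 19.1453 23.7620] v=[4.8282 -3.8310 3.0464 -2.1581]
Step 4: x=[7.4811 10.3986 19.0812 23.5517] v=[3.5374 0.3918 -0.3203 -1.0515]
Step 5: x=[7.8235 11.3994 18.3432 23.5861] v=[1.7120 5.0039 -3.6900 0.1721]
Step 6: x=[7.8261 12.9390 17.3331 23.7417] v=[0.0130 7.6982 -5.0507 0.7778]
Step 7: x=[7.6116 14.3636 16.6453 23.8319] v=[-1.0723 7.1232 -3.4391 0.4509]
Step 8: x=[7.3284 15.0730 16.7423 23.7322] v=[-1.4161 3.5470 0.4848 -0.4984]
Max displacement = 3.0730

Answer: 3.0730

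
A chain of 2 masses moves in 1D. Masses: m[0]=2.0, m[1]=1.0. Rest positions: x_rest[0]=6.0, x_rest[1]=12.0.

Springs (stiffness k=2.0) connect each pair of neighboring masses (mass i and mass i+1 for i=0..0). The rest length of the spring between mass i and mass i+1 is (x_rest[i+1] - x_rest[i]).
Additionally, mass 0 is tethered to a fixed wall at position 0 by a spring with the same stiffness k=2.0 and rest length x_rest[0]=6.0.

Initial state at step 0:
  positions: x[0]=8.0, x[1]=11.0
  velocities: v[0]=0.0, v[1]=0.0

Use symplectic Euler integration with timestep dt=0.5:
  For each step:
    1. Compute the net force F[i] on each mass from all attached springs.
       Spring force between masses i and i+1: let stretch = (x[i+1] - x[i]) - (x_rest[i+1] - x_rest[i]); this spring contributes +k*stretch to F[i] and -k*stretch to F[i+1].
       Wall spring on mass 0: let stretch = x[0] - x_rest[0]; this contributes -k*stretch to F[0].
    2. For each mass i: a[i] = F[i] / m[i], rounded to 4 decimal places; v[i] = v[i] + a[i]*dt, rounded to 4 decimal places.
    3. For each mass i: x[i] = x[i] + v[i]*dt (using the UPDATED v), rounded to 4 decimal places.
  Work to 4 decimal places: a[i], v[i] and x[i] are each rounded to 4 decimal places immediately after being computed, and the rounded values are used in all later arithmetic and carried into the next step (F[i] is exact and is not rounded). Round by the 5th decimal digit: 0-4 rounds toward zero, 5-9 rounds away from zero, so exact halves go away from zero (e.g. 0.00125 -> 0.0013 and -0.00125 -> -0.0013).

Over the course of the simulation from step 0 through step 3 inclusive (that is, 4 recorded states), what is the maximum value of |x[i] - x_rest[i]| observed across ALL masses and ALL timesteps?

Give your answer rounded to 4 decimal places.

Answer: 2.3125

Derivation:
Step 0: x=[8.0000 11.0000] v=[0.0000 0.0000]
Step 1: x=[6.7500 12.5000] v=[-2.5000 3.0000]
Step 2: x=[5.2500 14.1250] v=[-3.0000 3.2500]
Step 3: x=[4.6563 14.3125] v=[-1.1875 0.3750]
Max displacement = 2.3125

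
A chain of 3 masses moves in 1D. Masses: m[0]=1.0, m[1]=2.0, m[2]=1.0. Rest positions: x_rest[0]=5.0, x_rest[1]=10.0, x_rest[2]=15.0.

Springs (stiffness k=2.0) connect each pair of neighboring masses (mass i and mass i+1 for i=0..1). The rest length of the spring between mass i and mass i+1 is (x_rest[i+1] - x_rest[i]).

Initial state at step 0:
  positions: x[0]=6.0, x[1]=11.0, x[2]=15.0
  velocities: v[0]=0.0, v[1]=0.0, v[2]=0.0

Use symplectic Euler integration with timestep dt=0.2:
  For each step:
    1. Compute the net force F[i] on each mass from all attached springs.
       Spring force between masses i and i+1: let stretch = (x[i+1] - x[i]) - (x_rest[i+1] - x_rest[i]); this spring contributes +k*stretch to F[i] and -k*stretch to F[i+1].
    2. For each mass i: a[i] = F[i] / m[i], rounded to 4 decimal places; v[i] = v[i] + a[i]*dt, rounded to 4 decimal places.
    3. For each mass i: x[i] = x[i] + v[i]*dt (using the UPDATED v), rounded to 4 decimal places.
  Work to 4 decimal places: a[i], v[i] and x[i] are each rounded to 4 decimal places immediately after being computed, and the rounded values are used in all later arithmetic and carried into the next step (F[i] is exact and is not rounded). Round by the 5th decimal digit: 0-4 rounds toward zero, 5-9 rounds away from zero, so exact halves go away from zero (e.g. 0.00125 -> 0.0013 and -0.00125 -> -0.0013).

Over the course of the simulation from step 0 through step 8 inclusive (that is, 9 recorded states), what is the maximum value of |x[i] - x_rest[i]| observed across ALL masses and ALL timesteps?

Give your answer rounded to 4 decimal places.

Step 0: x=[6.0000 11.0000 15.0000] v=[0.0000 0.0000 0.0000]
Step 1: x=[6.0000 10.9600 15.0800] v=[0.0000 -0.2000 0.4000]
Step 2: x=[5.9968 10.8864 15.2304] v=[-0.0160 -0.3680 0.7520]
Step 3: x=[5.9848 10.7910 15.4333] v=[-0.0602 -0.4771 1.0144]
Step 4: x=[5.9573 10.6890 15.6648] v=[-0.1377 -0.5099 1.1575]
Step 5: x=[5.9083 10.5968 15.8982] v=[-0.2450 -0.4611 1.1672]
Step 6: x=[5.8344 10.5291 16.1075] v=[-0.3696 -0.3385 1.0466]
Step 7: x=[5.7361 10.4967 16.2705] v=[-0.4917 -0.1618 0.8152]
Step 8: x=[5.6186 10.5049 16.3716] v=[-0.5875 0.0408 0.5057]
Max displacement = 1.3716

Answer: 1.3716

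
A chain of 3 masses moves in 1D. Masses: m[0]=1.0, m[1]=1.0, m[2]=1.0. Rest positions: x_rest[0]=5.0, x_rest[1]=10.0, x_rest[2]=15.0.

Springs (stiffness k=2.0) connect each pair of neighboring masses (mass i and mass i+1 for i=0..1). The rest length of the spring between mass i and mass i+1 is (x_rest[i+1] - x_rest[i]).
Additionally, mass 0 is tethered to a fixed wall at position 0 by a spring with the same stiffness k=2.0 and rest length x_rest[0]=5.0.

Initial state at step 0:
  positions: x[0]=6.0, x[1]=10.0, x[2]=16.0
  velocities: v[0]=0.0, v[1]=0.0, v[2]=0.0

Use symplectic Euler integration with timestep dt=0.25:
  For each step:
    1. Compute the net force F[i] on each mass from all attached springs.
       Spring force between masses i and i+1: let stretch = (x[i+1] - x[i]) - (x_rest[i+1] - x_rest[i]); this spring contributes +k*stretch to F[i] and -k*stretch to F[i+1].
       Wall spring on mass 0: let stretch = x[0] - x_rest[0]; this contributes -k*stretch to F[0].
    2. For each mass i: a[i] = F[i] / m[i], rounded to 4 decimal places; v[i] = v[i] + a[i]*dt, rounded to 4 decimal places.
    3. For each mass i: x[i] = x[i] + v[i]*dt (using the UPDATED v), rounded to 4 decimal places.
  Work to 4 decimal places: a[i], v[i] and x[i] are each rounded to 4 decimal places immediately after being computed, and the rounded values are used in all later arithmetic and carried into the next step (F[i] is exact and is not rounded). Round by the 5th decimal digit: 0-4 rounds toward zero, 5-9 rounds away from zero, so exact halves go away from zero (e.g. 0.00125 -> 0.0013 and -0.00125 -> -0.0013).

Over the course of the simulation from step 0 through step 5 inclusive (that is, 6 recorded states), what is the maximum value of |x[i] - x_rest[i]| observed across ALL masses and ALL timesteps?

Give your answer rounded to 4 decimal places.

Step 0: x=[6.0000 10.0000 16.0000] v=[0.0000 0.0000 0.0000]
Step 1: x=[5.7500 10.2500 15.8750] v=[-1.0000 1.0000 -0.5000]
Step 2: x=[5.3438 10.6406 15.6719] v=[-1.6250 1.5625 -0.8125]
Step 3: x=[4.9317 10.9981 15.4649] v=[-1.6485 1.4298 -0.8282]
Step 4: x=[4.6614 11.1556 15.3245] v=[-1.0812 0.6300 -0.5616]
Step 5: x=[4.6202 11.0224 15.2880] v=[-0.1648 -0.5327 -0.1461]
Max displacement = 1.1556

Answer: 1.1556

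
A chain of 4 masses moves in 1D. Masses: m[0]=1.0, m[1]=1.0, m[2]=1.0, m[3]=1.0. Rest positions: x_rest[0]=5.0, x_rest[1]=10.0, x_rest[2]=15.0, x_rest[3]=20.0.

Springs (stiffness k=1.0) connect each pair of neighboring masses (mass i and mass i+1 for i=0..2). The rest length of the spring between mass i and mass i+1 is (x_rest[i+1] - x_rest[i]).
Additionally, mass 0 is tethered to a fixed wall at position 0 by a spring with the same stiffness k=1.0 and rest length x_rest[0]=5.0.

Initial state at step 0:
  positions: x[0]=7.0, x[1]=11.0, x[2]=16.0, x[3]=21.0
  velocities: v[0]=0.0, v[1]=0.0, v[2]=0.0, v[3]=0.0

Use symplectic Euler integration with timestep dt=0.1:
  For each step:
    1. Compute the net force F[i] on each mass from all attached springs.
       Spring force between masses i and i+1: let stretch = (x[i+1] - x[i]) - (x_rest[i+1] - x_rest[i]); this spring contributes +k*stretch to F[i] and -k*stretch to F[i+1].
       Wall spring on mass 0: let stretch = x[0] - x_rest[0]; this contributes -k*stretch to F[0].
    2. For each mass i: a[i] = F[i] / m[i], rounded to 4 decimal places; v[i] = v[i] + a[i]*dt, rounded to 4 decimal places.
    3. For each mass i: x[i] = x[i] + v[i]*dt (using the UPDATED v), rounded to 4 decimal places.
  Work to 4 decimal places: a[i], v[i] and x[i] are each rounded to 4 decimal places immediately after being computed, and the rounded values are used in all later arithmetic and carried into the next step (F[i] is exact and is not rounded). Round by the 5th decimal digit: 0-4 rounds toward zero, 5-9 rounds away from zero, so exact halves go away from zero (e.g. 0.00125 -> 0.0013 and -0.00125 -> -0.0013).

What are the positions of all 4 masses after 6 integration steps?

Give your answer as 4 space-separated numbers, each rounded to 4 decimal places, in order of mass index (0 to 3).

Step 0: x=[7.0000 11.0000 16.0000 21.0000] v=[0.0000 0.0000 0.0000 0.0000]
Step 1: x=[6.9700 11.0100 16.0000 21.0000] v=[-0.3000 0.1000 0.0000 0.0000]
Step 2: x=[6.9107 11.0295 16.0001 21.0000] v=[-0.5930 0.1950 0.0010 0.0000]
Step 3: x=[6.8235 11.0575 16.0005 21.0000] v=[-0.8722 0.2802 0.0039 0.0000]
Step 4: x=[6.7104 11.0926 16.0015 21.0000] v=[-1.1312 0.3511 0.0096 0.0001]
Step 5: x=[6.5740 11.1330 16.0034 21.0000] v=[-1.3640 0.4038 0.0186 0.0003]
Step 6: x=[6.4175 11.1765 16.0065 21.0001] v=[-1.5655 0.4349 0.0312 0.0006]

Answer: 6.4175 11.1765 16.0065 21.0001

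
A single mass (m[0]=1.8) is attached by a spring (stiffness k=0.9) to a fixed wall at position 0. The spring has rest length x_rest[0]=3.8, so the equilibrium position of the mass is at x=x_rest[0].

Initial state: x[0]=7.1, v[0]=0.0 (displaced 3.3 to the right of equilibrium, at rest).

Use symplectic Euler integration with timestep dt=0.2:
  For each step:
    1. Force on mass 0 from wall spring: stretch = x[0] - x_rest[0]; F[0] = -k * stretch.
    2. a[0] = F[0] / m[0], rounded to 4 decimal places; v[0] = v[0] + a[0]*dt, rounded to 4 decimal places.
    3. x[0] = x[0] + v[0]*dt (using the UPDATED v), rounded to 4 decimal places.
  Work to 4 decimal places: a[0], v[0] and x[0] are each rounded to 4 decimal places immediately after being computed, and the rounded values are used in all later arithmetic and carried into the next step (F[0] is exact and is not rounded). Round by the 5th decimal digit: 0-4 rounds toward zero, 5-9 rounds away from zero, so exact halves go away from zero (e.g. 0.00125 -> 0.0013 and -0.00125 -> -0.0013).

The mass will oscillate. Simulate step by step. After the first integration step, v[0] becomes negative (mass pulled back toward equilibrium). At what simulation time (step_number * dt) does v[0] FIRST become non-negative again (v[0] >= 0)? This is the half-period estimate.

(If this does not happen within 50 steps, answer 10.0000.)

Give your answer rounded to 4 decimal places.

Answer: 4.6000

Derivation:
Step 0: x=[7.1000] v=[0.0000]
Step 1: x=[7.0340] v=[-0.3300]
Step 2: x=[6.9033] v=[-0.6534]
Step 3: x=[6.7106] v=[-0.9637]
Step 4: x=[6.4596] v=[-1.2548]
Step 5: x=[6.1554] v=[-1.5208]
Step 6: x=[5.8041] v=[-1.7563]
Step 7: x=[5.4128] v=[-1.9567]
Step 8: x=[4.9892] v=[-2.1180]
Step 9: x=[4.5418] v=[-2.2369]
Step 10: x=[4.0796] v=[-2.3111]
Step 11: x=[3.6118] v=[-2.3391]
Step 12: x=[3.1477] v=[-2.3203]
Step 13: x=[2.6967] v=[-2.2551]
Step 14: x=[2.2677] v=[-2.1448]
Step 15: x=[1.8694] v=[-1.9916]
Step 16: x=[1.5097] v=[-1.7985]
Step 17: x=[1.1958] v=[-1.5695]
Step 18: x=[0.9340] v=[-1.3091]
Step 19: x=[0.7295] v=[-1.0225]
Step 20: x=[0.5864] v=[-0.7154]
Step 21: x=[0.5076] v=[-0.3940]
Step 22: x=[0.4946] v=[-0.0648]
Step 23: x=[0.5477] v=[0.2657]
First v>=0 after going negative at step 23, time=4.6000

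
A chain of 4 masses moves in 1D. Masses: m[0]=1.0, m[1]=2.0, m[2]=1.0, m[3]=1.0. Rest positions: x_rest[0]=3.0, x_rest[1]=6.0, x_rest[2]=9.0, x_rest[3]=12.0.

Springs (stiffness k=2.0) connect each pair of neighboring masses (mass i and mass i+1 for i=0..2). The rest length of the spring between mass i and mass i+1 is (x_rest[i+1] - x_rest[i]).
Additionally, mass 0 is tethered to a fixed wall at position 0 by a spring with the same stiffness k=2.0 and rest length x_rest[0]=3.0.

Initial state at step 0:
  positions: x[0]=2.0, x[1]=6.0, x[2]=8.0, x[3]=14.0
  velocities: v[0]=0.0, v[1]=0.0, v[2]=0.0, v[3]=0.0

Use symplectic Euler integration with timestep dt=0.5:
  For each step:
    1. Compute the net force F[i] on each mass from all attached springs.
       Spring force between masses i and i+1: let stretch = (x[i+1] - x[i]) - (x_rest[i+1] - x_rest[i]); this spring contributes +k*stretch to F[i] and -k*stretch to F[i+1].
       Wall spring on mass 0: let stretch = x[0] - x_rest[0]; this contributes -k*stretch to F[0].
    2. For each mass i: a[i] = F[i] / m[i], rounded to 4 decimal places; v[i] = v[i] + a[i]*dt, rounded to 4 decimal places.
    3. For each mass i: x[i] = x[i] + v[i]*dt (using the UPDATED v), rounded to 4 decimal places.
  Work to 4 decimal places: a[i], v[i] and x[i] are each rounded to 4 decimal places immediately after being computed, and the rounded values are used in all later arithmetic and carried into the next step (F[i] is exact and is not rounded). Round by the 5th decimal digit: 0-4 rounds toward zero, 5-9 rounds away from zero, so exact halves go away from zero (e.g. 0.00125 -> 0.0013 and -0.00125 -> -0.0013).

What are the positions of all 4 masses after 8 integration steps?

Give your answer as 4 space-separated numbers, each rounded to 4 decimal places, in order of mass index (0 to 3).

Answer: 2.5635 5.5215 9.1221 12.4825

Derivation:
Step 0: x=[2.0000 6.0000 8.0000 14.0000] v=[0.0000 0.0000 0.0000 0.0000]
Step 1: x=[3.0000 5.5000 10.0000 12.5000] v=[2.0000 -1.0000 4.0000 -3.0000]
Step 2: x=[3.7500 5.5000 11.0000 11.2500] v=[1.5000 0.0000 2.0000 -2.5000]
Step 3: x=[3.5000 6.4375 9.3750 11.3750] v=[-0.5000 1.8750 -3.2500 0.2500]
Step 4: x=[2.9688 7.3750 7.2813 12.0000] v=[-1.0625 1.8750 -4.1875 1.2500]
Step 5: x=[3.1563 7.1875 7.5938 11.7657] v=[0.3749 -0.3750 0.6249 -0.4687]
Step 6: x=[3.7812 6.0938 9.7891 10.9454] v=[1.2498 -2.1875 4.3905 -1.6406]
Step 7: x=[3.6718 5.3457 10.7149 11.0470] v=[-0.2188 -1.4962 1.8515 0.2031]
Step 8: x=[2.5635 5.5215 9.1221 12.4825] v=[-2.2167 0.3515 -3.1856 2.8710]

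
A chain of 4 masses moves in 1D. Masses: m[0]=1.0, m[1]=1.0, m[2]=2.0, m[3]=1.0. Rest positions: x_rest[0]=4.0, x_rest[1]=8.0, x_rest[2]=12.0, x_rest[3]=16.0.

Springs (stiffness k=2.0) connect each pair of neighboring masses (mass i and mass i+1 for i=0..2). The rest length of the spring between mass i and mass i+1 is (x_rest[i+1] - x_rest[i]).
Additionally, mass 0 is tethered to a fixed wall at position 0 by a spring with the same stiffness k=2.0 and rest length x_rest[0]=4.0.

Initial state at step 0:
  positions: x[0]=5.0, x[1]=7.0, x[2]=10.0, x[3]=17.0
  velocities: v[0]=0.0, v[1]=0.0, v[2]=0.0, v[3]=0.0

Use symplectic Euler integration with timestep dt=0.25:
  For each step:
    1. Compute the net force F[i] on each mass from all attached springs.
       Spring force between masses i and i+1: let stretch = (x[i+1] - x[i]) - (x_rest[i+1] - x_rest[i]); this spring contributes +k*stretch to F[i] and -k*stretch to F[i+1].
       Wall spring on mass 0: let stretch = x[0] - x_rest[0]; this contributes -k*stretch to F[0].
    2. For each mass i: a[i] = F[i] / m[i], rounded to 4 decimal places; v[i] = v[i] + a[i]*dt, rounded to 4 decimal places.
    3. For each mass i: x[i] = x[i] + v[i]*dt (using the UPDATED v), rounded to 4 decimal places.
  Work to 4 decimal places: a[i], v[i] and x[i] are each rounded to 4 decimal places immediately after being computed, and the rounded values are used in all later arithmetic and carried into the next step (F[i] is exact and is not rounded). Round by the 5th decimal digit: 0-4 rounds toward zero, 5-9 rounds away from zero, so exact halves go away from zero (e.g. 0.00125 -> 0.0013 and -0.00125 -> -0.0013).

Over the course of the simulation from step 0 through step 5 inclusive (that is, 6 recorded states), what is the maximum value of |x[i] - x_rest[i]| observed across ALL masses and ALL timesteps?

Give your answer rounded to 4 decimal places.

Answer: 2.3022

Derivation:
Step 0: x=[5.0000 7.0000 10.0000 17.0000] v=[0.0000 0.0000 0.0000 0.0000]
Step 1: x=[4.6250 7.1250 10.2500 16.6250] v=[-1.5000 0.5000 1.0000 -1.5000]
Step 2: x=[3.9844 7.3281 10.7031 15.9531] v=[-2.5625 0.8125 1.8125 -2.6875]
Step 3: x=[3.2637 7.5352 11.2734 15.1250] v=[-2.8829 0.8282 2.2813 -3.3125]
Step 4: x=[2.6690 7.6756 11.8508 14.3154] v=[-2.3790 0.5616 2.3097 -3.2383]
Step 5: x=[2.3665 7.7121 12.3213 13.6978] v=[-1.2102 0.1459 1.8821 -2.4706]
Max displacement = 2.3022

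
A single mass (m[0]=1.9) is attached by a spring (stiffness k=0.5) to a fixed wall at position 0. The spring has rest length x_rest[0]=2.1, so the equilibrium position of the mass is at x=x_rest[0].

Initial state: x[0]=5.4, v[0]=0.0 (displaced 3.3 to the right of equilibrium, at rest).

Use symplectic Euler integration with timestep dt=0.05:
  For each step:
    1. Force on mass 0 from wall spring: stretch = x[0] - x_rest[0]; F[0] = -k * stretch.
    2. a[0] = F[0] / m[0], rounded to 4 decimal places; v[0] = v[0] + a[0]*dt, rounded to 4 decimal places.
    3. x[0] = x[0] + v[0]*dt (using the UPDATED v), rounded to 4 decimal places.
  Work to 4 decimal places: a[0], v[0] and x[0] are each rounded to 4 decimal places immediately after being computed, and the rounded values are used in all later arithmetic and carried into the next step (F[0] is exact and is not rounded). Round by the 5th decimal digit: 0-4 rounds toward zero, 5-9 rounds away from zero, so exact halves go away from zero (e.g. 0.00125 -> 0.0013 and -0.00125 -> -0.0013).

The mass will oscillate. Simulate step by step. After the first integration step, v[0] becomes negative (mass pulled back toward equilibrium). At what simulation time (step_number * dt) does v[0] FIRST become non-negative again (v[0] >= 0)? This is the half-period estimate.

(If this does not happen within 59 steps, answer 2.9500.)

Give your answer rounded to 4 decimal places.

Answer: 2.9500

Derivation:
Step 0: x=[5.4000] v=[0.0000]
Step 1: x=[5.3978] v=[-0.0434]
Step 2: x=[5.3935] v=[-0.0868]
Step 3: x=[5.3870] v=[-0.1301]
Step 4: x=[5.3783] v=[-0.1734]
Step 5: x=[5.3675] v=[-0.2165]
Step 6: x=[5.3545] v=[-0.2595]
Step 7: x=[5.3394] v=[-0.3023]
Step 8: x=[5.3222] v=[-0.3449]
Step 9: x=[5.3028] v=[-0.3873]
Step 10: x=[5.2813] v=[-0.4294]
Step 11: x=[5.2577] v=[-0.4713]
Step 12: x=[5.2321] v=[-0.5129]
Step 13: x=[5.2044] v=[-0.5541]
Step 14: x=[5.1747] v=[-0.5949]
Step 15: x=[5.1429] v=[-0.6354]
Step 16: x=[5.1091] v=[-0.6754]
Step 17: x=[5.0734] v=[-0.7150]
Step 18: x=[5.0357] v=[-0.7541]
Step 19: x=[4.9961] v=[-0.7927]
Step 20: x=[4.9546] v=[-0.8308]
Step 21: x=[4.9112] v=[-0.8684]
Step 22: x=[4.8659] v=[-0.9054]
Step 23: x=[4.8188] v=[-0.9418]
Step 24: x=[4.7699] v=[-0.9776]
Step 25: x=[4.7193] v=[-1.0127]
Step 26: x=[4.6669] v=[-1.0472]
Step 27: x=[4.6129] v=[-1.0810]
Step 28: x=[4.5572] v=[-1.1141]
Step 29: x=[4.4999] v=[-1.1464]
Step 30: x=[4.4410] v=[-1.1780]
Step 31: x=[4.3806] v=[-1.2088]
Step 32: x=[4.3187] v=[-1.2388]
Step 33: x=[4.2553] v=[-1.2680]
Step 34: x=[4.1905] v=[-1.2964]
Step 35: x=[4.1243] v=[-1.3239]
Step 36: x=[4.0568] v=[-1.3505]
Step 37: x=[3.9880] v=[-1.3762]
Step 38: x=[3.9180] v=[-1.4010]
Step 39: x=[3.8468] v=[-1.4249]
Step 40: x=[3.7744] v=[-1.4479]
Step 41: x=[3.7009] v=[-1.4699]
Step 42: x=[3.6264] v=[-1.4910]
Step 43: x=[3.5508] v=[-1.5111]
Step 44: x=[3.4743] v=[-1.5302]
Step 45: x=[3.3969] v=[-1.5483]
Step 46: x=[3.3186] v=[-1.5654]
Step 47: x=[3.2395] v=[-1.5814]
Step 48: x=[3.1597] v=[-1.5964]
Step 49: x=[3.0792] v=[-1.6103]
Step 50: x=[2.9980] v=[-1.6232]
Step 51: x=[2.9163] v=[-1.6350]
Step 52: x=[2.8340] v=[-1.6457]
Step 53: x=[2.7512] v=[-1.6554]
Step 54: x=[2.6680] v=[-1.6640]
Step 55: x=[2.5844] v=[-1.6715]
Step 56: x=[2.5005] v=[-1.6779]
Step 57: x=[2.4163] v=[-1.6832]
Step 58: x=[2.3319] v=[-1.6874]
Step 59: x=[2.2474] v=[-1.6905]
v[0] did not become non-negative within 59 steps; using fallback time=2.9500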